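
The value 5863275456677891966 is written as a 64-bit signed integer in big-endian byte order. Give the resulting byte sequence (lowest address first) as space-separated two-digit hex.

51 5E 89 F6 7F 8D 4F 7E

5863275456677891966 in hexadecimal, padded to 64 bits, is 0x515E89F67F8D4F7E.
Split into bytes (most-significant first): 51 5E 89 F6 7F 8D 4F 7E.
Big-endian: lowest address holds the most-significant byte.
So the memory order matches the most-significant-first order: 51 5E 89 F6 7F 8D 4F 7E.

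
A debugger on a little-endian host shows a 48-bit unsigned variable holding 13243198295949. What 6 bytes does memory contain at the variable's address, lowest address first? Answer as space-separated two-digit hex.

8D 4F 21 6C 0B 0C

13243198295949 in hexadecimal, padded to 48 bits, is 0x0C0B6C214F8D.
Split into bytes (most-significant first): 0C 0B 6C 21 4F 8D.
Little-endian stores the least-significant byte at the lowest address.
So at ascending addresses the bytes are 8D 4F 21 6C 0B 0C.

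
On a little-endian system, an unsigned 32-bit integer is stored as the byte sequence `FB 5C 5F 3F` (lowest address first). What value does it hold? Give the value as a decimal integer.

1063214331

Little-endian: lowest address holds the least-significant byte.
Reassemble most-significant byte first: 3F 5F 5C FB → 0x3F5F5CFB.
0x3F5F5CFB = 1063214331.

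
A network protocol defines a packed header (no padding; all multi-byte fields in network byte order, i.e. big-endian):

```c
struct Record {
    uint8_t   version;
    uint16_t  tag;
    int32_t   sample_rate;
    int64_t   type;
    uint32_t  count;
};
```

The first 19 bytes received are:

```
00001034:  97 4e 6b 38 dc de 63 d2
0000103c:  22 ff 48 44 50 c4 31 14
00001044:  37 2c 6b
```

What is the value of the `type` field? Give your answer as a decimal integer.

`type` follows `version` (1 B), `tag` (2 B), `sample_rate` (4 B), so it starts at offset 1 + 2 + 4 = 7 and occupies 8 bytes.
Bytes at offsets 7..14: D2 22 FF 48 44 50 C4 31.
Big-endian stores the most-significant byte at the lowest address.
The bytes are already most-significant first: 0xD222FF484450C431.
Top bit is set, so as a signed 64-bit value this is 0xD222FF484450C431 − 2^64 = -3304798490687650767.

-3304798490687650767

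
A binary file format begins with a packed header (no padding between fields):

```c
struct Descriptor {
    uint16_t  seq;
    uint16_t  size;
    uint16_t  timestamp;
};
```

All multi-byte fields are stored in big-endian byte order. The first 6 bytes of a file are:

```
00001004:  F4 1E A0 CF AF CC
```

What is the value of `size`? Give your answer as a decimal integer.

41167

`size` follows `seq` (2 bytes), so it starts at byte offset 2 and occupies 2 bytes.
Bytes at offsets 2..3: A0 CF.
Big-endian stores the most-significant byte at the lowest address.
The bytes are already most-significant first: 0xA0CF.
0xA0CF = 41167.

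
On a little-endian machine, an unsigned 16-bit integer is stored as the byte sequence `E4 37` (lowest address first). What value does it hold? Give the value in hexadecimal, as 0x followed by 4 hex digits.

Little-endian stores the least-significant byte at the lowest address.
Reassemble most-significant byte first: 37 E4 → 0x37E4.

0x37E4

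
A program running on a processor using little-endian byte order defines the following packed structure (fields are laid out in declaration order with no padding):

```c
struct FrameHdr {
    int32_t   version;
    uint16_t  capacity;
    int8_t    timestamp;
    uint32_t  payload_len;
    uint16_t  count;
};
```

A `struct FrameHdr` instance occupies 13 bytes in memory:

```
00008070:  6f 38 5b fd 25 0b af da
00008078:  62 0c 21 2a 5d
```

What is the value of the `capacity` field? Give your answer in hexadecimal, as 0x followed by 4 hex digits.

0x0B25

`capacity` follows `version` (4 bytes), so it starts at byte offset 4 and occupies 2 bytes.
Bytes at offsets 4..5: 25 0B.
Little-endian: lowest address holds the least-significant byte.
Reassemble most-significant byte first: 0B 25 → 0x0B25.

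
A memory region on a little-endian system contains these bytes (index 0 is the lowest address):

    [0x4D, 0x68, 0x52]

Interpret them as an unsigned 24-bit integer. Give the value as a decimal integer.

5400653

Little-endian: lowest address holds the least-significant byte.
Reassemble most-significant byte first: 52 68 4D → 0x52684D.
0x52684D = 5400653.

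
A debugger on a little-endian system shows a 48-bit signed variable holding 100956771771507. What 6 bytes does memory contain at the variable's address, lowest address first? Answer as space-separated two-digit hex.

73 E4 84 D4 D1 5B

100956771771507 in hexadecimal, padded to 48 bits, is 0x5BD1D484E473.
Split into bytes (most-significant first): 5B D1 D4 84 E4 73.
In little-endian order the low byte comes first in memory.
So at ascending addresses the bytes are 73 E4 84 D4 D1 5B.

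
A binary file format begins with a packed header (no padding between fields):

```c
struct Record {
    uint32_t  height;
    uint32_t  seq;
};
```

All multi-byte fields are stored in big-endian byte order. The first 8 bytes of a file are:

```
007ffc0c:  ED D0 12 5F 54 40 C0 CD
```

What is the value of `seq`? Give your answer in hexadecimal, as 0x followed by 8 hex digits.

`seq` follows `height` (4 bytes), so it starts at byte offset 4 and occupies 4 bytes.
Bytes at offsets 4..7: 54 40 C0 CD.
Big-endian stores the most-significant byte at the lowest address.
The bytes are already most-significant first: 0x5440C0CD.

0x5440C0CD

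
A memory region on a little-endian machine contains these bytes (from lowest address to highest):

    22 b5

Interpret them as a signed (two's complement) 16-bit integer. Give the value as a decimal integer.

Little-endian stores the least-significant byte at the lowest address.
Reassemble most-significant byte first: B5 22 → 0xB522.
Top bit is set, so as a signed 16-bit value this is 0xB522 − 2^16 = -19166.

-19166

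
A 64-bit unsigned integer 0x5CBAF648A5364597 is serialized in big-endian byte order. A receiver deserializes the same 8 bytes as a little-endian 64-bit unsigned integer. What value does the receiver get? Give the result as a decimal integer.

10900178556641786460

Stored big-endian, the bytes at ascending addresses are 5C BA F6 48 A5 36 45 97.
Read back as little-endian, the first byte is least significant, giving 0x974536A548F6BA5C.
0x974536A548F6BA5C = 10900178556641786460.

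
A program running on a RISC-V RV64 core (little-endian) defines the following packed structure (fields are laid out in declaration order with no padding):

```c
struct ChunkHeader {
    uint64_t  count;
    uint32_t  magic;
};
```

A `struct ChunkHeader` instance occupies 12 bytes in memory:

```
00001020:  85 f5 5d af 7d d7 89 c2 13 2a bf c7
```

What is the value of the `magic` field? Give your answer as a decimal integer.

3351194131

`magic` follows `count` (8 bytes), so it starts at byte offset 8 and occupies 4 bytes.
Bytes at offsets 8..11: 13 2A BF C7.
In little-endian order the low byte comes first in memory.
Reassemble most-significant byte first: C7 BF 2A 13 → 0xC7BF2A13.
0xC7BF2A13 = 3351194131.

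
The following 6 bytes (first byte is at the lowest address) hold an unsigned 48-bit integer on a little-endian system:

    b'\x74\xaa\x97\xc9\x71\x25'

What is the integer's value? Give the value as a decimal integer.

41170643692148

In little-endian order the low byte comes first in memory.
Reassemble most-significant byte first: 25 71 C9 97 AA 74 → 0x2571C997AA74.
0x2571C997AA74 = 41170643692148.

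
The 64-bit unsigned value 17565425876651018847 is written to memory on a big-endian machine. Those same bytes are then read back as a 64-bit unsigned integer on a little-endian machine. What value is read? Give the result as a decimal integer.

17565425876651018847 in 64-bit hexadecimal is 0xF3C4EDC4EA3D0A5F.
Stored big-endian, the bytes at ascending addresses are F3 C4 ED C4 EA 3D 0A 5F.
Read back as little-endian, the first byte is least significant, giving 0x5F0A3DEAC4EDC4F3.
0x5F0A3DEAC4EDC4F3 = 6848354261905818867.

6848354261905818867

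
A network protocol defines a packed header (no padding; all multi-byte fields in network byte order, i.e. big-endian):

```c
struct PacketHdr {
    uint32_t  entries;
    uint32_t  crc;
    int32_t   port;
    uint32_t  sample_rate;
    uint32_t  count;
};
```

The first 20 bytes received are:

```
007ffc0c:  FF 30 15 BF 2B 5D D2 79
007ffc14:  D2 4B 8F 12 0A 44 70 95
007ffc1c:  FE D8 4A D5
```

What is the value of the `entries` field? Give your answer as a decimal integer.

`entries` is the first field, at byte offset 0, occupying 4 bytes.
Bytes at offsets 0..3: FF 30 15 BF.
Big-endian: lowest address holds the most-significant byte.
The bytes are already most-significant first: 0xFF3015BF.
0xFF3015BF = 4281341375.

4281341375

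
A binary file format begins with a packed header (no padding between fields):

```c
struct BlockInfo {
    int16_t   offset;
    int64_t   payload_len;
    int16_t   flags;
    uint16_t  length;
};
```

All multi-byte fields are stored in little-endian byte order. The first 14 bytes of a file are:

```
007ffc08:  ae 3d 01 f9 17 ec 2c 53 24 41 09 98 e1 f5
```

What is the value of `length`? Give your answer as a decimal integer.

62945

`length` follows `offset` (2 B), `payload_len` (8 B), `flags` (2 B), so it starts at offset 2 + 8 + 2 = 12 and occupies 2 bytes.
Bytes at offsets 12..13: E1 F5.
Little-endian: lowest address holds the least-significant byte.
Reassemble most-significant byte first: F5 E1 → 0xF5E1.
0xF5E1 = 62945.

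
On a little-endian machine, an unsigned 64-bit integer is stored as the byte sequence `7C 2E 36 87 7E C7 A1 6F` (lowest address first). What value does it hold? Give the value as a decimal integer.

Little-endian stores the least-significant byte at the lowest address.
Reassemble most-significant byte first: 6F A1 C7 7E 87 36 2E 7C → 0x6FA1C77E87362E7C.
0x6FA1C77E87362E7C = 8043929755708698236.

8043929755708698236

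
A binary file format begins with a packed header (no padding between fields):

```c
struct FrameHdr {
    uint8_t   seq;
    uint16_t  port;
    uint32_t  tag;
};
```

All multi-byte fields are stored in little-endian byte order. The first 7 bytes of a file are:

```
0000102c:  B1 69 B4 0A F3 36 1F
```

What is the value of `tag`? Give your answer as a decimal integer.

523694858

`tag` follows `seq` (1 B), `port` (2 B), so it starts at offset 1 + 2 = 3 and occupies 4 bytes.
Bytes at offsets 3..6: 0A F3 36 1F.
Little-endian: lowest address holds the least-significant byte.
Reassemble most-significant byte first: 1F 36 F3 0A → 0x1F36F30A.
0x1F36F30A = 523694858.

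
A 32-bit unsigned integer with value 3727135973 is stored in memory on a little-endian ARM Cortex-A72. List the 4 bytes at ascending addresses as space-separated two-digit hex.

3727135973 in hexadecimal, padded to 32 bits, is 0xDE2794E5.
Split into bytes (most-significant first): DE 27 94 E5.
In little-endian order the low byte comes first in memory.
So at ascending addresses the bytes are E5 94 27 DE.

E5 94 27 DE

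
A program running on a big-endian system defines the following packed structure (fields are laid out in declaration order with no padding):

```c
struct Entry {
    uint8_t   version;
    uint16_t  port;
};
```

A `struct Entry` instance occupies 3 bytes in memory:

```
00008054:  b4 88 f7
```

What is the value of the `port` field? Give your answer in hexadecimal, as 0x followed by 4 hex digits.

`port` follows `version` (1 byte), so it starts at byte offset 1 and occupies 2 bytes.
Bytes at offsets 1..2: 88 F7.
Big-endian: lowest address holds the most-significant byte.
The bytes are already most-significant first: 0x88F7.

0x88F7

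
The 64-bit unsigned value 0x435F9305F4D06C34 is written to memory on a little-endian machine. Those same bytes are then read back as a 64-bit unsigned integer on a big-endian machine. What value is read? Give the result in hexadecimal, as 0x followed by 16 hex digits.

Stored little-endian, the bytes at ascending addresses are 34 6C D0 F4 05 93 5F 43.
Read back as big-endian, the last byte is least significant, giving 0x346CD0F405935F43.

0x346CD0F405935F43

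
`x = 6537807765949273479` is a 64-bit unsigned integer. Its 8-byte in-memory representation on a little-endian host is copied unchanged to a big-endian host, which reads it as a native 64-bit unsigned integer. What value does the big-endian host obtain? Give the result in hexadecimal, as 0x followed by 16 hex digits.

0x8755323B86F5BA5A

6537807765949273479 in 64-bit hexadecimal is 0x5ABAF5863B325587.
Stored little-endian, the bytes at ascending addresses are 87 55 32 3B 86 F5 BA 5A.
Read back as big-endian, the last byte is least significant, giving 0x8755323B86F5BA5A.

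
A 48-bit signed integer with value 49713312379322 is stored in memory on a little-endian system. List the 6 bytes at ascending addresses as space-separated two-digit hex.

49713312379322 in hexadecimal, padded to 48 bits, is 0x2D36C85331BA.
Split into bytes (most-significant first): 2D 36 C8 53 31 BA.
Little-endian: lowest address holds the least-significant byte.
So at ascending addresses the bytes are BA 31 53 C8 36 2D.

BA 31 53 C8 36 2D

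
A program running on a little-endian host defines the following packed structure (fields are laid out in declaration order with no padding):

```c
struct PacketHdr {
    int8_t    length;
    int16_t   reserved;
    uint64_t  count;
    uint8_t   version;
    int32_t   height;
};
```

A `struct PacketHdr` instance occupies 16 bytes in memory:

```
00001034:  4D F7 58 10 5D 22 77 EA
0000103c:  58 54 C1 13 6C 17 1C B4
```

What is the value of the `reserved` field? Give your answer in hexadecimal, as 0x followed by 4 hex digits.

`reserved` follows `length` (1 byte), so it starts at byte offset 1 and occupies 2 bytes.
Bytes at offsets 1..2: F7 58.
In little-endian order the low byte comes first in memory.
Reassemble most-significant byte first: 58 F7 → 0x58F7.

0x58F7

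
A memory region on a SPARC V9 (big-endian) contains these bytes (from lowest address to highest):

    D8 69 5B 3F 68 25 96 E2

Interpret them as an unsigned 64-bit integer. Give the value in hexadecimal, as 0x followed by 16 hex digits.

Big-endian: lowest address holds the most-significant byte.
The bytes are already most-significant first: 0xD8695B3F682596E2.

0xD8695B3F682596E2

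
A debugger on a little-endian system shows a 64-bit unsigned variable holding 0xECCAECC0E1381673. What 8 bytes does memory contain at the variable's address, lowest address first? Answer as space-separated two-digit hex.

73 16 38 E1 C0 EC CA EC

Split into bytes (most-significant first): EC CA EC C0 E1 38 16 73.
Little-endian: lowest address holds the least-significant byte.
So at ascending addresses the bytes are 73 16 38 E1 C0 EC CA EC.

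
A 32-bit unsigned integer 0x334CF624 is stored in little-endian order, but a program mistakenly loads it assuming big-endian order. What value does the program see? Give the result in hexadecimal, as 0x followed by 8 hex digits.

Stored little-endian, the bytes at ascending addresses are 24 F6 4C 33.
Read back as big-endian, the last byte is least significant, giving 0x24F64C33.

0x24F64C33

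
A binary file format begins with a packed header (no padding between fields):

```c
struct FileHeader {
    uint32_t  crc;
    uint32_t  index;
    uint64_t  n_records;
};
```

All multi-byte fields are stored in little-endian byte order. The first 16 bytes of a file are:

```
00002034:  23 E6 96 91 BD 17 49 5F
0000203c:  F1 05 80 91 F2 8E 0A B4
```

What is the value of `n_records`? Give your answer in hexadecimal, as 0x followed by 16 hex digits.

`n_records` follows `crc` (4 B), `index` (4 B), so it starts at offset 4 + 4 = 8 and occupies 8 bytes.
Bytes at offsets 8..15: F1 05 80 91 F2 8E 0A B4.
Little-endian stores the least-significant byte at the lowest address.
Reassemble most-significant byte first: B4 0A 8E F2 91 80 05 F1 → 0xB40A8EF2918005F1.

0xB40A8EF2918005F1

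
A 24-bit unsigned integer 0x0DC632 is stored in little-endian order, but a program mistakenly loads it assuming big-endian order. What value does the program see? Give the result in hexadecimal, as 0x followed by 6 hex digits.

0x32C60D

Stored little-endian, the bytes at ascending addresses are 32 C6 0D.
Read back as big-endian, the last byte is least significant, giving 0x32C60D.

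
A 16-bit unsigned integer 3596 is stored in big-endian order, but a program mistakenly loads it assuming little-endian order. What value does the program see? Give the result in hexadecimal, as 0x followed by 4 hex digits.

0x0C0E

3596 in 16-bit hexadecimal is 0x0E0C.
Stored big-endian, the bytes at ascending addresses are 0E 0C.
Read back as little-endian, the first byte is least significant, giving 0x0C0E.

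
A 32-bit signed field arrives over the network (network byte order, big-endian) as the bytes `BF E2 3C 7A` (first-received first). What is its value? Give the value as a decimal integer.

-1075692422

Big-endian: lowest address holds the most-significant byte.
The bytes are already most-significant first: 0xBFE23C7A.
Top bit is set, so as a signed 32-bit value this is 0xBFE23C7A − 2^32 = -1075692422.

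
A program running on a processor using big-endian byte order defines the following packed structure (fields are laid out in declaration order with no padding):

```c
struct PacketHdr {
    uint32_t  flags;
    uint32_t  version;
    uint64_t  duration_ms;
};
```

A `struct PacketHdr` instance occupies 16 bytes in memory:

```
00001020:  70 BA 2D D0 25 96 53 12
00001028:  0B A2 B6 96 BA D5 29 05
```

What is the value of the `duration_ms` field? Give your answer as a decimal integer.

`duration_ms` follows `flags` (4 B), `version` (4 B), so it starts at offset 4 + 4 = 8 and occupies 8 bytes.
Bytes at offsets 8..15: 0B A2 B6 96 BA D5 29 05.
Big-endian stores the most-significant byte at the lowest address.
The bytes are already most-significant first: 0x0BA2B696BAD52905.
0x0BA2B696BAD52905 = 838433239140215045.

838433239140215045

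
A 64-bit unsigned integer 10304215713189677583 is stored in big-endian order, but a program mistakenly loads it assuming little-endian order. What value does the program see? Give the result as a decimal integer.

1101882009907494798

10304215713189677583 in 64-bit hexadecimal is 0x8EFFED98D9AB4A0F.
Stored big-endian, the bytes at ascending addresses are 8E FF ED 98 D9 AB 4A 0F.
Read back as little-endian, the first byte is least significant, giving 0x0F4AABD998EDFF8E.
0x0F4AABD998EDFF8E = 1101882009907494798.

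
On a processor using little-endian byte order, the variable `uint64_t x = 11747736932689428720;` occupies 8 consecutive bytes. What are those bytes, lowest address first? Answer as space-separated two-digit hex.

11747736932689428720 in hexadecimal, padded to 64 bits, is 0xA308587F83B0C0F0.
Split into bytes (most-significant first): A3 08 58 7F 83 B0 C0 F0.
Little-endian: lowest address holds the least-significant byte.
So at ascending addresses the bytes are F0 C0 B0 83 7F 58 08 A3.

F0 C0 B0 83 7F 58 08 A3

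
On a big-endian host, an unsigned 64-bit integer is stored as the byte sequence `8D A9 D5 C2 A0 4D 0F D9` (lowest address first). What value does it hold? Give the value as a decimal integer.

10207925062301716441

In big-endian order the high byte comes first in memory.
The bytes are already most-significant first: 0x8DA9D5C2A04D0FD9.
0x8DA9D5C2A04D0FD9 = 10207925062301716441.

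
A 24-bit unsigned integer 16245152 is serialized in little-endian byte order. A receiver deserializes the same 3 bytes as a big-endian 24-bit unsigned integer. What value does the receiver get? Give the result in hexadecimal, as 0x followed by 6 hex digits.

16245152 in 24-bit hexadecimal is 0xF7E1A0.
Stored little-endian, the bytes at ascending addresses are A0 E1 F7.
Read back as big-endian, the last byte is least significant, giving 0xA0E1F7.

0xA0E1F7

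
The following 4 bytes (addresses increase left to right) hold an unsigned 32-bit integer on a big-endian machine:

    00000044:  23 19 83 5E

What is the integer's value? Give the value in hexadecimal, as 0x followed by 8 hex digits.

In big-endian order the high byte comes first in memory.
The bytes are already most-significant first: 0x2319835E.

0x2319835E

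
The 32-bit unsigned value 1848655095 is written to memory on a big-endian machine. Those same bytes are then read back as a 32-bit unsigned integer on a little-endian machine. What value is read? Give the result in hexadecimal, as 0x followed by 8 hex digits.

0xF73C306E

1848655095 in 32-bit hexadecimal is 0x6E303CF7.
Stored big-endian, the bytes at ascending addresses are 6E 30 3C F7.
Read back as little-endian, the first byte is least significant, giving 0xF73C306E.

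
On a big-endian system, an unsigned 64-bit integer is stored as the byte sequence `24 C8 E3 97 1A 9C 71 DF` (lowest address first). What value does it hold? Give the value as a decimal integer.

In big-endian order the high byte comes first in memory.
The bytes are already most-significant first: 0x24C8E3971A9C71DF.
0x24C8E3971A9C71DF = 2650618618833564127.

2650618618833564127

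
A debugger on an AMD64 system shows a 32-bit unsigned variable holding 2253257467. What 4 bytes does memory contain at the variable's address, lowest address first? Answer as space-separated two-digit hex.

FB FA 4D 86

2253257467 in hexadecimal, padded to 32 bits, is 0x864DFAFB.
Split into bytes (most-significant first): 86 4D FA FB.
Little-endian stores the least-significant byte at the lowest address.
So at ascending addresses the bytes are FB FA 4D 86.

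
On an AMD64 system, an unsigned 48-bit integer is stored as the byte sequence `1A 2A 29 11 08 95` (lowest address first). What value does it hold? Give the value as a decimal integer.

In little-endian order the low byte comes first in memory.
Reassemble most-significant byte first: 95 08 11 29 2A 1A → 0x950811292A1A.
0x950811292A1A = 163861880187418.

163861880187418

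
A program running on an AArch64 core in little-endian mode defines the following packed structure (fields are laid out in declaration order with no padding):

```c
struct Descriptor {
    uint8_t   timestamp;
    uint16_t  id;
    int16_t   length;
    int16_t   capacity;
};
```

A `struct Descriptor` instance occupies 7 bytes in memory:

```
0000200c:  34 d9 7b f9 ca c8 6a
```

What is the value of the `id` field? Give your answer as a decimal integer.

31705

`id` follows `timestamp` (1 byte), so it starts at byte offset 1 and occupies 2 bytes.
Bytes at offsets 1..2: D9 7B.
In little-endian order the low byte comes first in memory.
Reassemble most-significant byte first: 7B D9 → 0x7BD9.
0x7BD9 = 31705.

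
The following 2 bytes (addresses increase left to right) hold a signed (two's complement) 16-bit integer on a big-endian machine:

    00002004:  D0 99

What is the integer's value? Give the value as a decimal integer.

-12135

Big-endian: lowest address holds the most-significant byte.
The bytes are already most-significant first: 0xD099.
Top bit is set, so as a signed 16-bit value this is 0xD099 − 2^16 = -12135.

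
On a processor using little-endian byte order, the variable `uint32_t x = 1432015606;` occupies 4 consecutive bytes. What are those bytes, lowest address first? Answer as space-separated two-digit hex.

1432015606 in hexadecimal, padded to 32 bits, is 0x555AD2F6.
Split into bytes (most-significant first): 55 5A D2 F6.
Little-endian stores the least-significant byte at the lowest address.
So at ascending addresses the bytes are F6 D2 5A 55.

F6 D2 5A 55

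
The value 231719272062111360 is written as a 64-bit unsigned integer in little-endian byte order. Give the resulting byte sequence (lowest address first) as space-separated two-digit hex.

231719272062111360 in hexadecimal, padded to 64 bits, is 0x03373B7342DFCE80.
Split into bytes (most-significant first): 03 37 3B 73 42 DF CE 80.
Little-endian: lowest address holds the least-significant byte.
So at ascending addresses the bytes are 80 CE DF 42 73 3B 37 03.

80 CE DF 42 73 3B 37 03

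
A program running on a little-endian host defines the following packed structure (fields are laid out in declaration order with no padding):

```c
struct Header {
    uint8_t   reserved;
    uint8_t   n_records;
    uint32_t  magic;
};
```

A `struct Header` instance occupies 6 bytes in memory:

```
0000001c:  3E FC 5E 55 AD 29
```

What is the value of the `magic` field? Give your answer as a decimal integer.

`magic` follows `reserved` (1 B), `n_records` (1 B), so it starts at offset 1 + 1 = 2 and occupies 4 bytes.
Bytes at offsets 2..5: 5E 55 AD 29.
Little-endian stores the least-significant byte at the lowest address.
Reassemble most-significant byte first: 29 AD 55 5E → 0x29AD555E.
0x29AD555E = 699225438.

699225438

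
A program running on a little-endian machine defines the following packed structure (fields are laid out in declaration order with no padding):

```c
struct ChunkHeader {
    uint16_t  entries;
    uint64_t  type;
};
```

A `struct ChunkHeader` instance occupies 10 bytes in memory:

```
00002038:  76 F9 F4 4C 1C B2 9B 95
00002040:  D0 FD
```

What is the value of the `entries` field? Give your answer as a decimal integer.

`entries` is the first field, at byte offset 0, occupying 2 bytes.
Bytes at offsets 0..1: 76 F9.
Little-endian stores the least-significant byte at the lowest address.
Reassemble most-significant byte first: F9 76 → 0xF976.
0xF976 = 63862.

63862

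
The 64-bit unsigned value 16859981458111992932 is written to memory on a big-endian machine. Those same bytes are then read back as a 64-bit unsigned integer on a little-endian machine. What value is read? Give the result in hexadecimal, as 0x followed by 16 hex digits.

0x641470E2CEAFFAE9

16859981458111992932 in 64-bit hexadecimal is 0xE9FAAFCEE2701464.
Stored big-endian, the bytes at ascending addresses are E9 FA AF CE E2 70 14 64.
Read back as little-endian, the first byte is least significant, giving 0x641470E2CEAFFAE9.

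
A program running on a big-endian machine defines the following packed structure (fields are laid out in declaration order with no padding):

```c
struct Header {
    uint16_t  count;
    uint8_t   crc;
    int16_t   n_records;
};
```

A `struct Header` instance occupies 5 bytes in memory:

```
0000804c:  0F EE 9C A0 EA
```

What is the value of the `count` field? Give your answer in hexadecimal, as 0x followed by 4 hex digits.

0x0FEE

`count` is the first field, at byte offset 0, occupying 2 bytes.
Bytes at offsets 0..1: 0F EE.
Big-endian: lowest address holds the most-significant byte.
The bytes are already most-significant first: 0x0FEE.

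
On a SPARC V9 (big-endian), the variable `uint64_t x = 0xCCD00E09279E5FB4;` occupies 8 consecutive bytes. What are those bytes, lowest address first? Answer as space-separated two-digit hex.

Split into bytes (most-significant first): CC D0 0E 09 27 9E 5F B4.
Big-endian stores the most-significant byte at the lowest address.
So the memory order matches the most-significant-first order: CC D0 0E 09 27 9E 5F B4.

CC D0 0E 09 27 9E 5F B4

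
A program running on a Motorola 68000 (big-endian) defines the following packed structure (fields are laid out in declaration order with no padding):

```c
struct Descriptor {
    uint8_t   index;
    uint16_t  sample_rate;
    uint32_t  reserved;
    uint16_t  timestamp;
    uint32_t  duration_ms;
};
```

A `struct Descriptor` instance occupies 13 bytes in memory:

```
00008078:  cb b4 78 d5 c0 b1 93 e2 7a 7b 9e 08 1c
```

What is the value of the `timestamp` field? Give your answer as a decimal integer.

57978

`timestamp` follows `index` (1 B), `sample_rate` (2 B), `reserved` (4 B), so it starts at offset 1 + 2 + 4 = 7 and occupies 2 bytes.
Bytes at offsets 7..8: E2 7A.
Big-endian: lowest address holds the most-significant byte.
The bytes are already most-significant first: 0xE27A.
0xE27A = 57978.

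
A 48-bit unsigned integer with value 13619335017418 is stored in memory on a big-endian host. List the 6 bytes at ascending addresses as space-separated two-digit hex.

0C 62 FF A0 33 CA

13619335017418 in hexadecimal, padded to 48 bits, is 0x0C62FFA033CA.
Split into bytes (most-significant first): 0C 62 FF A0 33 CA.
Big-endian: lowest address holds the most-significant byte.
So the memory order matches the most-significant-first order: 0C 62 FF A0 33 CA.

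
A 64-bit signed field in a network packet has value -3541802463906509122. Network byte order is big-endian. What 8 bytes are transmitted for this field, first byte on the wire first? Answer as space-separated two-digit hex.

Two's complement of -3541802463906509122 in 64 bits: 3541802463906509122 = 0x312702935DC03142; invert → 0xCED8FD6CA23FCEBD; add 1 → 0xCED8FD6CA23FCEBE.
Split into bytes (most-significant first): CE D8 FD 6C A2 3F CE BE.
In big-endian order the high byte comes first in memory.
So the memory order matches the most-significant-first order: CE D8 FD 6C A2 3F CE BE.

CE D8 FD 6C A2 3F CE BE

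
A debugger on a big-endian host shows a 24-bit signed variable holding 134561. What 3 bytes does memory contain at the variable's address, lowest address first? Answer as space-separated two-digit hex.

02 0D A1

134561 in hexadecimal, padded to 24 bits, is 0x020DA1.
Split into bytes (most-significant first): 02 0D A1.
In big-endian order the high byte comes first in memory.
So the memory order matches the most-significant-first order: 02 0D A1.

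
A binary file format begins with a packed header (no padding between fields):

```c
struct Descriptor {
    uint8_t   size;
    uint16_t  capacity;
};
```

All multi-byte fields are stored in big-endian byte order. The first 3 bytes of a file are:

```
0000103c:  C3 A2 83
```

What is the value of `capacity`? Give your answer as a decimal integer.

41603

`capacity` follows `size` (1 byte), so it starts at byte offset 1 and occupies 2 bytes.
Bytes at offsets 1..2: A2 83.
Big-endian stores the most-significant byte at the lowest address.
The bytes are already most-significant first: 0xA283.
0xA283 = 41603.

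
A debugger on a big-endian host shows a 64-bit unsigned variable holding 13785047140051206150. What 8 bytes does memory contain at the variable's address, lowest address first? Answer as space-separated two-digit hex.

BF 4E 53 56 6A C4 40 06

13785047140051206150 in hexadecimal, padded to 64 bits, is 0xBF4E53566AC44006.
Split into bytes (most-significant first): BF 4E 53 56 6A C4 40 06.
Big-endian stores the most-significant byte at the lowest address.
So the memory order matches the most-significant-first order: BF 4E 53 56 6A C4 40 06.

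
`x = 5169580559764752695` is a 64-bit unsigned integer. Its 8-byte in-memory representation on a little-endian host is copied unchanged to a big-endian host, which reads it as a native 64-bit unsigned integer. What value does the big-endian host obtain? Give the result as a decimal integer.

5169580559764752695 in 64-bit hexadecimal is 0x47BE0A21268B0937.
Stored little-endian, the bytes at ascending addresses are 37 09 8B 26 21 0A BE 47.
Read back as big-endian, the last byte is least significant, giving 0x37098B26210ABE47.
0x37098B26210ABE47 = 3965853942755802695.

3965853942755802695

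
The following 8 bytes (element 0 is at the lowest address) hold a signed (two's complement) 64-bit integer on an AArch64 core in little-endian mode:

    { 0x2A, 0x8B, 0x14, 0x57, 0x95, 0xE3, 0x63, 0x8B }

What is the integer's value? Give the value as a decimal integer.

-8402622249192617174

In little-endian order the low byte comes first in memory.
Reassemble most-significant byte first: 8B 63 E3 95 57 14 8B 2A → 0x8B63E39557148B2A.
Top bit is set, so as a signed 64-bit value this is 0x8B63E39557148B2A − 2^64 = -8402622249192617174.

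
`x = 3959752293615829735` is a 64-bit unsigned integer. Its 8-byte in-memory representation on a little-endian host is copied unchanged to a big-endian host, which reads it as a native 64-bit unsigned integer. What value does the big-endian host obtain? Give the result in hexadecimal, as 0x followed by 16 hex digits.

0xE782823BBBDDF336

3959752293615829735 in 64-bit hexadecimal is 0x36F3DDBB3B8282E7.
Stored little-endian, the bytes at ascending addresses are E7 82 82 3B BB DD F3 36.
Read back as big-endian, the last byte is least significant, giving 0xE782823BBBDDF336.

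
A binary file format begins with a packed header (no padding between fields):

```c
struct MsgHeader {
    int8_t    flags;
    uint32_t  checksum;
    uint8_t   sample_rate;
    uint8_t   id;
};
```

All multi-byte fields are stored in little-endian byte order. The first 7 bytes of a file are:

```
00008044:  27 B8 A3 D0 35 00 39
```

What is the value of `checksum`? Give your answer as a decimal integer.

`checksum` follows `flags` (1 byte), so it starts at byte offset 1 and occupies 4 bytes.
Bytes at offsets 1..4: B8 A3 D0 35.
Little-endian stores the least-significant byte at the lowest address.
Reassemble most-significant byte first: 35 D0 A3 B8 → 0x35D0A3B8.
0x35D0A3B8 = 902865848.

902865848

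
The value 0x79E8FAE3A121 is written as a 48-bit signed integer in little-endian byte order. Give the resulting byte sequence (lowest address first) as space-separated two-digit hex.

21 A1 E3 FA E8 79

Split into bytes (most-significant first): 79 E8 FA E3 A1 21.
In little-endian order the low byte comes first in memory.
So at ascending addresses the bytes are 21 A1 E3 FA E8 79.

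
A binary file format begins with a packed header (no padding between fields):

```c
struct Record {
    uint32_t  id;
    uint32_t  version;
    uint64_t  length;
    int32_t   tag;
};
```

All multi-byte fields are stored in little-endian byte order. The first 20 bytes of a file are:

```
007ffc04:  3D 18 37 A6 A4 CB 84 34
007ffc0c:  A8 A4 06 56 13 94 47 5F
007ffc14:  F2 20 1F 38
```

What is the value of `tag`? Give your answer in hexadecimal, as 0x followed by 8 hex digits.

0x381F20F2

`tag` follows `id` (4 B), `version` (4 B), `length` (8 B), so it starts at offset 4 + 4 + 8 = 16 and occupies 4 bytes.
Bytes at offsets 16..19: F2 20 1F 38.
Little-endian: lowest address holds the least-significant byte.
Reassemble most-significant byte first: 38 1F 20 F2 → 0x381F20F2.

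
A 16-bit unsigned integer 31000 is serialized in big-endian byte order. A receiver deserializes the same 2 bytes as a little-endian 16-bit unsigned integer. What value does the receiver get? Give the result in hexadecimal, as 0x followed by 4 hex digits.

0x1879

31000 in 16-bit hexadecimal is 0x7918.
Stored big-endian, the bytes at ascending addresses are 79 18.
Read back as little-endian, the first byte is least significant, giving 0x1879.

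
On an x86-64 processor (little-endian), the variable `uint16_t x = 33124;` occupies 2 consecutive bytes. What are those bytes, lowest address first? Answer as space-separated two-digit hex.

33124 in hexadecimal, padded to 16 bits, is 0x8164.
Split into bytes (most-significant first): 81 64.
Little-endian: lowest address holds the least-significant byte.
So at ascending addresses the bytes are 64 81.

64 81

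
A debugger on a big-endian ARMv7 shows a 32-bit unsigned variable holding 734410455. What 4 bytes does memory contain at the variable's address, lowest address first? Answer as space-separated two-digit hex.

2B C6 36 D7

734410455 in hexadecimal, padded to 32 bits, is 0x2BC636D7.
Split into bytes (most-significant first): 2B C6 36 D7.
Big-endian stores the most-significant byte at the lowest address.
So the memory order matches the most-significant-first order: 2B C6 36 D7.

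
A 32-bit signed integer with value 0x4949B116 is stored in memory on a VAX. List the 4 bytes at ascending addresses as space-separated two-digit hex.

Split into bytes (most-significant first): 49 49 B1 16.
In little-endian order the low byte comes first in memory.
So at ascending addresses the bytes are 16 B1 49 49.

16 B1 49 49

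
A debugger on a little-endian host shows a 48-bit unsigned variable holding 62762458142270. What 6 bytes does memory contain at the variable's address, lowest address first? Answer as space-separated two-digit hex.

62762458142270 in hexadecimal, padded to 48 bits, is 0x39150605D63E.
Split into bytes (most-significant first): 39 15 06 05 D6 3E.
Little-endian: lowest address holds the least-significant byte.
So at ascending addresses the bytes are 3E D6 05 06 15 39.

3E D6 05 06 15 39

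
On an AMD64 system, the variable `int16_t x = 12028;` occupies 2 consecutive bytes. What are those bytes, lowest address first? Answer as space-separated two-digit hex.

12028 in hexadecimal, padded to 16 bits, is 0x2EFC.
Split into bytes (most-significant first): 2E FC.
Little-endian stores the least-significant byte at the lowest address.
So at ascending addresses the bytes are FC 2E.

FC 2E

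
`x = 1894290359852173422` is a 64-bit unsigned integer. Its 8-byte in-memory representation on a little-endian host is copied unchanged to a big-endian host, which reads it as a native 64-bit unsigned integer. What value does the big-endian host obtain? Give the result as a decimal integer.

7964738811628308762

1894290359852173422 in 64-bit hexadecimal is 0x1A49DF0BC06F886E.
Stored little-endian, the bytes at ascending addresses are 6E 88 6F C0 0B DF 49 1A.
Read back as big-endian, the last byte is least significant, giving 0x6E886FC00BDF491A.
0x6E886FC00BDF491A = 7964738811628308762.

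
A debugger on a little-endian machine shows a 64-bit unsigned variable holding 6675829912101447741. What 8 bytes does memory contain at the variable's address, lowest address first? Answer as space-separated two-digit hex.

3D E8 BB 5B EF 4F A5 5C

6675829912101447741 in hexadecimal, padded to 64 bits, is 0x5CA54FEF5BBBE83D.
Split into bytes (most-significant first): 5C A5 4F EF 5B BB E8 3D.
Little-endian: lowest address holds the least-significant byte.
So at ascending addresses the bytes are 3D E8 BB 5B EF 4F A5 5C.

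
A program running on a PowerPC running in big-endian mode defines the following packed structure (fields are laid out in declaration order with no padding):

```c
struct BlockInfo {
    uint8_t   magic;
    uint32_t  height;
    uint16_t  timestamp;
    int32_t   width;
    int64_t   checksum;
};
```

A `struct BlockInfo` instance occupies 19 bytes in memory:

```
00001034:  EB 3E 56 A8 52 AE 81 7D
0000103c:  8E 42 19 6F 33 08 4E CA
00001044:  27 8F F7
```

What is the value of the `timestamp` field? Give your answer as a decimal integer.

`timestamp` follows `magic` (1 B), `height` (4 B), so it starts at offset 1 + 4 = 5 and occupies 2 bytes.
Bytes at offsets 5..6: AE 81.
Big-endian stores the most-significant byte at the lowest address.
The bytes are already most-significant first: 0xAE81.
0xAE81 = 44673.

44673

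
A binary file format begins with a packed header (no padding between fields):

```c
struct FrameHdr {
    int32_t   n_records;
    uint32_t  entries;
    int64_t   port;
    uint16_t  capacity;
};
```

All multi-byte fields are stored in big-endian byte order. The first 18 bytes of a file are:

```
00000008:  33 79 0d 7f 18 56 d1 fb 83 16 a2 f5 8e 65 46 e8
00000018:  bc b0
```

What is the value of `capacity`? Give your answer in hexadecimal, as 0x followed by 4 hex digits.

`capacity` follows `n_records` (4 B), `entries` (4 B), `port` (8 B), so it starts at offset 4 + 4 + 8 = 16 and occupies 2 bytes.
Bytes at offsets 16..17: BC B0.
In big-endian order the high byte comes first in memory.
The bytes are already most-significant first: 0xBCB0.

0xBCB0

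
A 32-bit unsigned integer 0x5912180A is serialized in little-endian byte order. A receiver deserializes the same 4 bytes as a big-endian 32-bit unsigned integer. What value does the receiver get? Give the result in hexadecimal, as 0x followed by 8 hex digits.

0x0A181259

Stored little-endian, the bytes at ascending addresses are 0A 18 12 59.
Read back as big-endian, the last byte is least significant, giving 0x0A181259.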